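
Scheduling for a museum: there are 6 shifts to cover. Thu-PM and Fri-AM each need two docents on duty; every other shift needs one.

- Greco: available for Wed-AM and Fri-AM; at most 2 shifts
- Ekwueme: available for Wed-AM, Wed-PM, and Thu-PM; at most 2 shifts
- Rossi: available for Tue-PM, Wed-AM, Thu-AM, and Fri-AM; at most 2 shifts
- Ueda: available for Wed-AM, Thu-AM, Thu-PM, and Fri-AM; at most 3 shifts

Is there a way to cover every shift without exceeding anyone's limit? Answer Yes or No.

Tue-PM can only be covered by Rossi, so that assignment is forced.
Wed-PM can only be covered by Ekwueme, so that assignment is forced.
Thu-PM can only be covered by Ekwueme and Ueda, so that assignment is forced.
One valid schedule: Tue-PM→Rossi, Wed-AM→Greco, Wed-PM→Ekwueme, Thu-AM→Rossi, Thu-PM→Ekwueme+Ueda, Fri-AM→Greco+Ueda.
Loads: Greco 2/2, Ekwueme 2/2, Rossi 2/2, Ueda 2/3 — all within limits.

Yes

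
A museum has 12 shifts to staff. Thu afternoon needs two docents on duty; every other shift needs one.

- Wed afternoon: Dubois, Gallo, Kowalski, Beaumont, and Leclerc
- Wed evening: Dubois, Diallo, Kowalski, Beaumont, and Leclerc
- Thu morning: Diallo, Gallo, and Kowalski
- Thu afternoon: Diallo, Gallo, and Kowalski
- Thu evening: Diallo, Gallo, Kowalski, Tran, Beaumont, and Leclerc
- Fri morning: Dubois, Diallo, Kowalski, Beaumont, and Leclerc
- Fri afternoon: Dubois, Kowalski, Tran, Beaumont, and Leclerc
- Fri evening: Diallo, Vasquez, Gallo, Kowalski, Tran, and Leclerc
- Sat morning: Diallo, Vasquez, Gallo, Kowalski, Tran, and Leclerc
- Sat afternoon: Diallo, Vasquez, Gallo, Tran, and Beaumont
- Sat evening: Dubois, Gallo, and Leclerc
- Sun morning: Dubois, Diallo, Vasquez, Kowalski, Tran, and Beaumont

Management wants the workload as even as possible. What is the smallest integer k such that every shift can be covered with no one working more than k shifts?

2

With 8 docents and 13 worker-slots to fill, someone must work at least ⌈13/8⌉ = 2 shifts, so k ≥ 2.
k = 2 works: Wed afternoon→Dubois, Wed evening→Kowalski, Thu morning→Diallo, Thu afternoon→Diallo+Gallo, Thu evening→Gallo, Fri morning→Kowalski, Fri afternoon→Tran, Fri evening→Vasquez, Sat morning→Tran, Sat afternoon→Vasquez, Sat evening→Dubois, Sun morning→Beaumont.
Loads: Dubois 2, Diallo 2, Vasquez 2, Gallo 2, Kowalski 2, Tran 2, Beaumont 1, Leclerc 0 — all ≤ 2.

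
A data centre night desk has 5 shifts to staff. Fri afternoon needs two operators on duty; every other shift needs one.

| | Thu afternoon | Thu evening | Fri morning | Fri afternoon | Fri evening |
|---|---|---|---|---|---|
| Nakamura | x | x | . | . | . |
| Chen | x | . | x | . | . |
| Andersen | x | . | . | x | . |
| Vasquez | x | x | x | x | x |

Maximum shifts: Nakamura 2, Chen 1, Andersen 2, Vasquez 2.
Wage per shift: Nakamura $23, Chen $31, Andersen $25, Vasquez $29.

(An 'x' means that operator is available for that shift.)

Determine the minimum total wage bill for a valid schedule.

Fri afternoon can only be covered by Andersen and Vasquez, so that assignment is forced.
Fri evening can only be covered by Vasquez, so that assignment is forced.
Picking the cheapest available operator for each shift independently would cost $158, but that ignores the shift limits.
An optimal schedule: Thu afternoon→Nakamura, Thu evening→Nakamura, Fri morning→Chen, Fri afternoon→Andersen+Vasquez, Fri evening→Vasquez.
Total: 23 + 23 + 31 + 25 + 29 + 29 = $160.

$160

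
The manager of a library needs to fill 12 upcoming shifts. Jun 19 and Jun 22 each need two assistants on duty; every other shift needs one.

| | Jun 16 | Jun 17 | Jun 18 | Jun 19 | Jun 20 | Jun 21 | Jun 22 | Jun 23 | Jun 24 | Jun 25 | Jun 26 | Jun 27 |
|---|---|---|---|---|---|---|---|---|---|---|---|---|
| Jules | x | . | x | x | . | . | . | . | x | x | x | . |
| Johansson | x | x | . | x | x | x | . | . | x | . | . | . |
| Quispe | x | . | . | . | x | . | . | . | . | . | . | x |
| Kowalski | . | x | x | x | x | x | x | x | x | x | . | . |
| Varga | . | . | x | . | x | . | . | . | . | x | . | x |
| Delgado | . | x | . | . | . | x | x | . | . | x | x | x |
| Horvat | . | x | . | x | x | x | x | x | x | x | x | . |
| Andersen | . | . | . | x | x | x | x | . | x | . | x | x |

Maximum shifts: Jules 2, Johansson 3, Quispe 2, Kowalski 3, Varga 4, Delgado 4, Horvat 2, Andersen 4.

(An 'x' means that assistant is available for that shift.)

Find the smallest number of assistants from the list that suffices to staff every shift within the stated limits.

4

14 slots to fill and no one can take more than 4, so at least ⌈14/4⌉ = 4 assistants are needed.
Johansson, Kowalski, Varga, and Delgado alone can cover everything: Jun 16→Johansson, Jun 17→Delgado, Jun 18→Varga, Jun 19→Johansson+Kowalski, Jun 20→Varga, Jun 21→Delgado, Jun 22→Kowalski+Delgado, Jun 23→Kowalski, Jun 24→Johansson, Jun 25→Varga, Jun 26→Delgado, Jun 27→Varga.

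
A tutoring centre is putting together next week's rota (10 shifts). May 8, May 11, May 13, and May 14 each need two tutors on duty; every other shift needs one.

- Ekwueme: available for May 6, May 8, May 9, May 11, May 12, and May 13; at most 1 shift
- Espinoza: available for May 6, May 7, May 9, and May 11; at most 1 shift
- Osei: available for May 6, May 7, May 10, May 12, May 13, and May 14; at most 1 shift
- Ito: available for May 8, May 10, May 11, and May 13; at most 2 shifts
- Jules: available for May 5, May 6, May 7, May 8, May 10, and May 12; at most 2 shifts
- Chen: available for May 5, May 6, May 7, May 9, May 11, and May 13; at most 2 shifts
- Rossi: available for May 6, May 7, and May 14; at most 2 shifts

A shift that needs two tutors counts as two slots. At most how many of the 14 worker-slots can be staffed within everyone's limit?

11

Total capacity across all tutors is 1+1+1+2+2+2+2 = 11, and 14 slots are needed, so at most 11 can be filled.
An assignment achieving 11: May 5→Jules, May 7→Rossi, May 8→Ekwueme+Ito, May 9→Espinoza, May 10→Ito, May 11→Chen, May 12→Jules, May 13→Chen, May 14→Osei+Rossi.
Loads: Ekwueme 1/1, Espinoza 1/1, Osei 1/1, Ito 2/2, Jules 2/2, Chen 2/2, Rossi 2/2.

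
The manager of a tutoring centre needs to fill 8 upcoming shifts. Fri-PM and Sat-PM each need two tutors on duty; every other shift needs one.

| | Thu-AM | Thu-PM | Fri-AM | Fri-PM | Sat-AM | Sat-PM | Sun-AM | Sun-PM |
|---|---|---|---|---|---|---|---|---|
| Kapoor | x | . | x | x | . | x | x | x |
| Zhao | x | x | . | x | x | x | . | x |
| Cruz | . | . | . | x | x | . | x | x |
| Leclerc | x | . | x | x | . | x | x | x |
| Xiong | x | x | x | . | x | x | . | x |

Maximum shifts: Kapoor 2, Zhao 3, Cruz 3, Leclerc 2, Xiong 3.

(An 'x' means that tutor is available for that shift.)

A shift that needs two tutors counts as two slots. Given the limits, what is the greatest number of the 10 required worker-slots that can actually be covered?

10

Total capacity across all tutors is 2+3+3+2+3 = 13, and 10 slots are needed, so at most 10 can be filled.
An assignment achieving 10: Thu-AM→Zhao, Thu-PM→Zhao, Fri-AM→Kapoor, Fri-PM→Cruz+Leclerc, Sat-AM→Zhao, Sat-PM→Leclerc+Xiong, Sun-AM→Kapoor, Sun-PM→Cruz.
Loads: Kapoor 2/2, Zhao 3/3, Cruz 2/3, Leclerc 2/2, Xiong 1/3.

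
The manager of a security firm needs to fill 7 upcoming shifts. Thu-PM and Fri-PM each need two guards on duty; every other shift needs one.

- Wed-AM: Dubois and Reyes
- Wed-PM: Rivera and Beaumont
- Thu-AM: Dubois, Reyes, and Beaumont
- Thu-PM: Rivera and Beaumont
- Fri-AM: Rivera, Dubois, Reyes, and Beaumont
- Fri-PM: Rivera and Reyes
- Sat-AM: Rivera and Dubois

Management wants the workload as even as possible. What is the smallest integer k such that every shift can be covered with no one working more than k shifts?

With 4 guards and 9 worker-slots to fill, someone must work at least ⌈9/4⌉ = 3 shifts, so k ≥ 3.
k = 3 works: Wed-AM→Dubois, Wed-PM→Rivera, Thu-AM→Dubois, Thu-PM→Rivera+Beaumont, Fri-AM→Reyes, Fri-PM→Rivera+Reyes, Sat-AM→Dubois.
Loads: Rivera 3, Dubois 3, Reyes 2, Beaumont 1 — all ≤ 3.

3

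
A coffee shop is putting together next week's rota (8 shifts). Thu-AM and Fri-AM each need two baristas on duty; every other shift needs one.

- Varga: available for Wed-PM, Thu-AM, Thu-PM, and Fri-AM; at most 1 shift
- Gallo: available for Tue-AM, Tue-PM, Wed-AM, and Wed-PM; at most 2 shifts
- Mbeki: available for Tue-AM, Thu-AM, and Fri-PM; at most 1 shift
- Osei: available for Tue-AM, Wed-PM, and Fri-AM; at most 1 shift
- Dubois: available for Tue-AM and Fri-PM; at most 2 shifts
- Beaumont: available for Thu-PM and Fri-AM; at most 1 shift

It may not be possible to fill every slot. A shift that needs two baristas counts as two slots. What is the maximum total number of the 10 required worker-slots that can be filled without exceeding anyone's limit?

Total capacity across all baristas is 1+2+1+1+2+1 = 8, and 10 slots are needed, so at most 8 can be filled.
An assignment achieving 8: Tue-AM→Dubois, Tue-PM→Gallo, Wed-AM→Gallo, Wed-PM→Osei, Thu-AM→Varga+Mbeki, Thu-PM→Beaumont, Fri-PM→Dubois.
Loads: Varga 1/1, Gallo 2/2, Mbeki 1/1, Osei 1/1, Dubois 2/2, Beaumont 1/1.

8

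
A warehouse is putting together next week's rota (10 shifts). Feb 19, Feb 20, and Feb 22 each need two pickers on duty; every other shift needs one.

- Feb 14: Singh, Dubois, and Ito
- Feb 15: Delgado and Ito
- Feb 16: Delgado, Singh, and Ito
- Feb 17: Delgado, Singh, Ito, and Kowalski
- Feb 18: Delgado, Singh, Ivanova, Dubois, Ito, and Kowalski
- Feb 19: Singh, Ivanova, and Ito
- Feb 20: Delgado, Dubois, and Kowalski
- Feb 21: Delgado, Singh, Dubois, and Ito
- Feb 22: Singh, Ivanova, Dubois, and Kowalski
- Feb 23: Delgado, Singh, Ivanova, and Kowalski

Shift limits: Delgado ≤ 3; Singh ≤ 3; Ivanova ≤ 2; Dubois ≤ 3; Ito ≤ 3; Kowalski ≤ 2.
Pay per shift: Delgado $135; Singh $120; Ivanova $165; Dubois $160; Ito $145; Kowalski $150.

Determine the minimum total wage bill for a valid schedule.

$1820

Picking the cheapest available picker for each shift independently would cost $1675, but that ignores the shift limits.
An optimal schedule: Feb 14→Singh, Feb 15→Delgado, Feb 16→Singh, Feb 17→Ito, Feb 18→Dubois, Feb 19→Singh+Ito, Feb 20→Delgado+Kowalski, Feb 21→Ito, Feb 22→Kowalski+Dubois, Feb 23→Delgado.
Total: 120 + 135 + 120 + 145 + 160 + 120 + 145 + 135 + 150 + 145 + 150 + 160 + 135 = $1820.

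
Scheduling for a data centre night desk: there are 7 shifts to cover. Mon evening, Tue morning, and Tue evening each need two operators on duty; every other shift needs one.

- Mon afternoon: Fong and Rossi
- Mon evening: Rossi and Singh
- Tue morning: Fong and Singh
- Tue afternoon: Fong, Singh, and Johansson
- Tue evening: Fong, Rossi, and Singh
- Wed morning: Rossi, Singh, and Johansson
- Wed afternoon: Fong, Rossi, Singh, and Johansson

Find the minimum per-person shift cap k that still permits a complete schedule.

With 4 operators and 10 worker-slots to fill, someone must work at least ⌈10/4⌉ = 3 shifts, so k ≥ 3.
k = 3 works: Mon afternoon→Fong, Mon evening→Rossi+Singh, Tue morning→Fong+Singh, Tue afternoon→Fong, Tue evening→Rossi+Singh, Wed morning→Rossi, Wed afternoon→Johansson.
Loads: Fong 3, Rossi 3, Singh 3, Johansson 1 — all ≤ 3.

3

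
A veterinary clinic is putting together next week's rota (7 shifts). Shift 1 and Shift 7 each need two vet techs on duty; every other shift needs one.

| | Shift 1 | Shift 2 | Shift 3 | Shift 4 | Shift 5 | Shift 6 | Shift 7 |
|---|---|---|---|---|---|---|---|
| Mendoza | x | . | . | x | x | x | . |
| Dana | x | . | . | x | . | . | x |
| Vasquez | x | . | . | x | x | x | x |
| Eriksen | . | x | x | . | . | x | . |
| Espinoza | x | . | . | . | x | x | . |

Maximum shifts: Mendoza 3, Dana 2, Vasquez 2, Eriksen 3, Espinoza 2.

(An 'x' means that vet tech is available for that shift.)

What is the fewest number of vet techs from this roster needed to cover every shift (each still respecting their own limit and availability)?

4

9 slots to fill and no one can take more than 3, so at least ⌈9/3⌉ = 3 vet techs are needed.
Any 3 vet techs together have capacity at most 3+3+2 = 8 < 9 slots, so 3 can never suffice.
Mendoza, Dana, Vasquez, and Eriksen alone can cover everything: Shift 1→Mendoza+Dana, Shift 2→Eriksen, Shift 3→Eriksen, Shift 4→Mendoza, Shift 5→Mendoza, Shift 6→Vasquez, Shift 7→Dana+Vasquez.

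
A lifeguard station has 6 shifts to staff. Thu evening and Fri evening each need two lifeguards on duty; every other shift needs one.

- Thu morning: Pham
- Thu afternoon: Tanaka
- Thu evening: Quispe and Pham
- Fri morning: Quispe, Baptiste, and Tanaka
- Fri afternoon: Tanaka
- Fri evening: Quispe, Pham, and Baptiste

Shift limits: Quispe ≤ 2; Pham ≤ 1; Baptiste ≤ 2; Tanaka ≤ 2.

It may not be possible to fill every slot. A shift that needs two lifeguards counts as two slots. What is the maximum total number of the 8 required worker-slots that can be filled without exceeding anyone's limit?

7

Total capacity across all lifeguards is 2+1+2+2 = 7, and 8 slots are needed, so at most 7 can be filled.
An assignment achieving 7: Thu morning→Pham, Thu afternoon→Tanaka, Thu evening→Quispe, Fri morning→Baptiste, Fri afternoon→Tanaka, Fri evening→Quispe+Baptiste.
Loads: Quispe 2/2, Pham 1/1, Baptiste 2/2, Tanaka 2/2.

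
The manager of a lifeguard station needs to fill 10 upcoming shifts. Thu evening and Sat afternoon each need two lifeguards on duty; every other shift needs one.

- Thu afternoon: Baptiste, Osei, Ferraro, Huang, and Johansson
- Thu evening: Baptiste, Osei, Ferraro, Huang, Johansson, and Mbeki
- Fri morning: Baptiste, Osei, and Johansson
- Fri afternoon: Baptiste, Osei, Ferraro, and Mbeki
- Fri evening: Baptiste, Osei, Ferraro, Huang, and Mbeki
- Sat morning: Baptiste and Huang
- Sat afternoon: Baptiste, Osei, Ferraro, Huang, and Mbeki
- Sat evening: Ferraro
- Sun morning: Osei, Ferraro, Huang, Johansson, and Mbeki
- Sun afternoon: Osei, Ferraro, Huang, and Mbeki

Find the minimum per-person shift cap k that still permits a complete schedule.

2

With 6 lifeguards and 12 worker-slots to fill, someone must work at least ⌈12/6⌉ = 2 shifts, so k ≥ 2.
k = 2 works: Thu afternoon→Ferraro, Thu evening→Johansson+Mbeki, Fri morning→Baptiste, Fri afternoon→Osei, Fri evening→Huang, Sat morning→Baptiste, Sat afternoon→Huang+Mbeki, Sat evening→Ferraro, Sun morning→Johansson, Sun afternoon→Osei.
Loads: Baptiste 2, Osei 2, Ferraro 2, Huang 2, Johansson 2, Mbeki 2 — all ≤ 2.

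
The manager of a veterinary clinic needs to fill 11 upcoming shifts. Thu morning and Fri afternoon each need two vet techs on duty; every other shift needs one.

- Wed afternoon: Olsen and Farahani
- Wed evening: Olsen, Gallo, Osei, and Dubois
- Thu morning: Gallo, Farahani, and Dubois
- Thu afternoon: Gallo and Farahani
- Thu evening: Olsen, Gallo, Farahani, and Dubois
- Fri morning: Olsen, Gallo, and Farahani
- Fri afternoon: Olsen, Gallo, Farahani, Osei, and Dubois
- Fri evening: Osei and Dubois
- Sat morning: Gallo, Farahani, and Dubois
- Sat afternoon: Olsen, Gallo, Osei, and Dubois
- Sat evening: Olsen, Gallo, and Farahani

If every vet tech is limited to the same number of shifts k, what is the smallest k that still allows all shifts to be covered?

With 5 vet techs and 13 worker-slots to fill, someone must work at least ⌈13/5⌉ = 3 shifts, so k ≥ 3.
k = 3 works: Wed afternoon→Olsen, Wed evening→Osei, Thu morning→Gallo+Farahani, Thu afternoon→Gallo, Thu evening→Farahani, Fri morning→Olsen, Fri afternoon→Farahani+Dubois, Fri evening→Osei, Sat morning→Gallo, Sat afternoon→Osei, Sat evening→Olsen.
Loads: Olsen 3, Gallo 3, Farahani 3, Osei 3, Dubois 1 — all ≤ 3.

3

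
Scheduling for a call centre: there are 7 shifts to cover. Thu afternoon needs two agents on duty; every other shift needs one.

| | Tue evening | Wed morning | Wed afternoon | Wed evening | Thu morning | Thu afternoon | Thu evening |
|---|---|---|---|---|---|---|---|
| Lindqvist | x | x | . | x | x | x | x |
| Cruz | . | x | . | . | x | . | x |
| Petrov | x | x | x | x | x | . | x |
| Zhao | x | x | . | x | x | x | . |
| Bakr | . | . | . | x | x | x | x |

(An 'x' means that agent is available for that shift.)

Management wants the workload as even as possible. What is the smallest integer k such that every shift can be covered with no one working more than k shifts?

2

With 5 agents and 8 worker-slots to fill, someone must work at least ⌈8/5⌉ = 2 shifts, so k ≥ 2.
k = 2 works: Tue evening→Lindqvist, Wed morning→Cruz, Wed afternoon→Petrov, Wed evening→Petrov, Thu morning→Zhao, Thu afternoon→Lindqvist+Zhao, Thu evening→Cruz.
Loads: Lindqvist 2, Cruz 2, Petrov 2, Zhao 2, Bakr 0 — all ≤ 2.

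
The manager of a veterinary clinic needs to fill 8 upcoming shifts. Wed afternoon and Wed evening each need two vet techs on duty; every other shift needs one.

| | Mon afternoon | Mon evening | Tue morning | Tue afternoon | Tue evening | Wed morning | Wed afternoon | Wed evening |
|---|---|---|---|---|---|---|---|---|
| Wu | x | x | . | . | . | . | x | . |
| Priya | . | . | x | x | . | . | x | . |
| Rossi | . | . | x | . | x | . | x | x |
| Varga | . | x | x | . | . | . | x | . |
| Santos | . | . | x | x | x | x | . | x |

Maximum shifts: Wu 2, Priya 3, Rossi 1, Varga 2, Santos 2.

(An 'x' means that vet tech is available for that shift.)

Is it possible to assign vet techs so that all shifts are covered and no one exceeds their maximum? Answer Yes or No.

Total capacity is 10 and 10 slots are needed, so capacity alone doesn't rule it out.
Shifts {Tue evening, Wed morning, Wed evening} need 4 worker-slots in total, but the vet techs available for any of those shifts (Rossi and Santos) can supply at most 3 among them. So no valid schedule exists.

No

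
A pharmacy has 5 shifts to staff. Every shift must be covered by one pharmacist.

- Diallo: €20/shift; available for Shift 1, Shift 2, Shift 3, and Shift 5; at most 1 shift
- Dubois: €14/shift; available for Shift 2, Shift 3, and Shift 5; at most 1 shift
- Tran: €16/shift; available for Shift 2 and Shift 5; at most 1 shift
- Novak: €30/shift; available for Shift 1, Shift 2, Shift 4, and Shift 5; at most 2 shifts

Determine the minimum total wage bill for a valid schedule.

€110

Shift 4 can only be covered by Novak, so that assignment is forced.
Picking the cheapest available pharmacist for each shift independently would cost €92, but that ignores the shift limits.
An optimal schedule: Shift 1→Diallo, Shift 2→Tran, Shift 3→Dubois, Shift 4→Novak, Shift 5→Novak.
Total: 20 + 16 + 14 + 30 + 30 = €110.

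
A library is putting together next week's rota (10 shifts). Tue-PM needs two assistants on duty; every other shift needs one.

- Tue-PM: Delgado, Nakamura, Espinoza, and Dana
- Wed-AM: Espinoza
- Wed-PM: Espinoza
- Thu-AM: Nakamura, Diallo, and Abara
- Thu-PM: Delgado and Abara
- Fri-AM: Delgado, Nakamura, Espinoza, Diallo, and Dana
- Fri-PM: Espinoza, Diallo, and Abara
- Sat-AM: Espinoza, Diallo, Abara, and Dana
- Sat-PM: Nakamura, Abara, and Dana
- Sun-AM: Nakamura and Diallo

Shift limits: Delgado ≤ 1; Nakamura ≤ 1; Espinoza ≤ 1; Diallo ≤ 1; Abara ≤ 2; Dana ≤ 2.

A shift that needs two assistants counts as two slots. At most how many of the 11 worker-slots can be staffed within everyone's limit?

Total capacity across all assistants is 1+1+1+1+2+2 = 8, and 11 slots are needed, so at most 8 can be filled.
An assignment achieving 8: Tue-PM→Dana, Wed-AM→Espinoza, Thu-AM→Diallo, Thu-PM→Delgado, Fri-PM→Abara, Sat-AM→Dana, Sat-PM→Abara, Sun-AM→Nakamura.
Loads: Delgado 1/1, Nakamura 1/1, Espinoza 1/1, Diallo 1/1, Abara 2/2, Dana 2/2.

8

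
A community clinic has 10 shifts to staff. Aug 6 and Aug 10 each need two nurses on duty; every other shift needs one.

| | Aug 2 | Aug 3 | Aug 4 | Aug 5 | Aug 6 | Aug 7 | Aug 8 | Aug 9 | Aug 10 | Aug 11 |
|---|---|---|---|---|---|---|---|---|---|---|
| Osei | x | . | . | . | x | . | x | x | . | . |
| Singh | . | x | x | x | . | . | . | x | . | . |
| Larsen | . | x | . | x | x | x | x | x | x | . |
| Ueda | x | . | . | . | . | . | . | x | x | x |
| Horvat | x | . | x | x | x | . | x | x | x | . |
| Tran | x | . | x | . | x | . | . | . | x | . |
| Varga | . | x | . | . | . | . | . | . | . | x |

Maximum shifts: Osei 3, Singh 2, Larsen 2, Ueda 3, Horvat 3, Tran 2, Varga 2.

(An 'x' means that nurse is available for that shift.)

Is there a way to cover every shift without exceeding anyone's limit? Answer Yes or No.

Aug 7 can only be covered by Larsen, so that assignment is forced.
One valid schedule: Aug 2→Osei, Aug 3→Singh, Aug 4→Singh, Aug 5→Larsen, Aug 6→Horvat+Tran, Aug 7→Larsen, Aug 8→Osei, Aug 9→Osei, Aug 10→Ueda+Horvat, Aug 11→Ueda.
Loads: Osei 3/3, Singh 2/2, Larsen 2/2, Ueda 2/3, Horvat 2/3, Tran 1/2, Varga 0/2 — all within limits.

Yes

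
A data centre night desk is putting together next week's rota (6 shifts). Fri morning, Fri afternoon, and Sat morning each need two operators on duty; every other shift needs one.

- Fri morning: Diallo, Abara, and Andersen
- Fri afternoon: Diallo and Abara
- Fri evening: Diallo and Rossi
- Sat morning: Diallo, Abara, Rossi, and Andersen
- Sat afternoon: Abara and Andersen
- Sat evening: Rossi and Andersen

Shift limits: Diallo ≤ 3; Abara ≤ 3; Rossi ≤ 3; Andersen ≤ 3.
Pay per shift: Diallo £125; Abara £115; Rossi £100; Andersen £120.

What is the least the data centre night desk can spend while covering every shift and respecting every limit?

£1010

Fri afternoon can only be covered by Diallo and Abara, so that assignment is forced.
Picking the cheapest available operator for each shift independently would cost £1005, but that ignores the shift limits.
An optimal schedule: Fri morning→Abara+Andersen, Fri afternoon→Abara+Diallo, Fri evening→Rossi, Sat morning→Rossi+Andersen, Sat afternoon→Abara, Sat evening→Rossi.
Total: 115 + 120 + 115 + 125 + 100 + 100 + 120 + 115 + 100 = £1010.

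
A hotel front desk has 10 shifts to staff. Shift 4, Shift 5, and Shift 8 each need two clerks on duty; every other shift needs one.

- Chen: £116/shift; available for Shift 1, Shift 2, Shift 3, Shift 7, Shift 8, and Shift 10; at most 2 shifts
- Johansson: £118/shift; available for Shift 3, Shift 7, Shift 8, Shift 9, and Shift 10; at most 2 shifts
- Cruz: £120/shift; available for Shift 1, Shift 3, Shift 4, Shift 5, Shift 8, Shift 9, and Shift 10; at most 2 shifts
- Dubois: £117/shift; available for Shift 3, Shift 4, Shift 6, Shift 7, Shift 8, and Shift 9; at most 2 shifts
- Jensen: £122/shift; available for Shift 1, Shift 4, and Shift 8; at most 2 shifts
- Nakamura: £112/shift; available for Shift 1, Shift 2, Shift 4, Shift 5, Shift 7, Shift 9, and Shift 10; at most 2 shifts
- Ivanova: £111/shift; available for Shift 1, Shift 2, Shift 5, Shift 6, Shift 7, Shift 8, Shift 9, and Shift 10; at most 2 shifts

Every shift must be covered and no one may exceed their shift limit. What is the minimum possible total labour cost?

Picking the cheapest available clerk for each shift independently would cost £1461, but that ignores the shift limits.
An optimal schedule: Shift 1→Nakamura, Shift 2→Ivanova, Shift 3→Chen, Shift 4→Dubois+Cruz, Shift 5→Nakamura+Cruz, Shift 6→Ivanova, Shift 7→Chen, Shift 8→Johansson+Jensen, Shift 9→Dubois, Shift 10→Johansson.
Total: 112 + 111 + 116 + 117 + 120 + 112 + 120 + 111 + 116 + 118 + 122 + 117 + 118 = £1510.

£1510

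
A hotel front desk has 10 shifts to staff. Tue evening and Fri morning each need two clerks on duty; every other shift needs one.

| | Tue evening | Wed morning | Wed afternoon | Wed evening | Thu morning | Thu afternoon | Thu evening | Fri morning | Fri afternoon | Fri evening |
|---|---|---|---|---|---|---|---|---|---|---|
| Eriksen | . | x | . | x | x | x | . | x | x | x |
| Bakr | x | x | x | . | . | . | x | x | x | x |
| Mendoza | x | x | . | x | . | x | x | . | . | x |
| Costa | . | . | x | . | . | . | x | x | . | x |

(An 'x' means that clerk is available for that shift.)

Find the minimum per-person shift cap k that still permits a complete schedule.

With 4 clerks and 12 worker-slots to fill, someone must work at least ⌈12/4⌉ = 3 shifts, so k ≥ 3.
k = 3 works: Tue evening→Bakr+Mendoza, Wed morning→Mendoza, Wed afternoon→Bakr, Wed evening→Eriksen, Thu morning→Eriksen, Thu afternoon→Mendoza, Thu evening→Costa, Fri morning→Bakr+Costa, Fri afternoon→Eriksen, Fri evening→Costa.
Loads: Eriksen 3, Bakr 3, Mendoza 3, Costa 3 — all ≤ 3.

3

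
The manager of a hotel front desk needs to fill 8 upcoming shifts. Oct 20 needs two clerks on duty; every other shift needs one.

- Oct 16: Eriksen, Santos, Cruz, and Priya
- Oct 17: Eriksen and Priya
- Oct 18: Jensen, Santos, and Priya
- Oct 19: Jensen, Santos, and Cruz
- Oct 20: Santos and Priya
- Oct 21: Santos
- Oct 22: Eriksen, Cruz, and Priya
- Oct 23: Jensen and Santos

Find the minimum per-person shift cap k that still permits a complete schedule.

With 5 clerks and 9 worker-slots to fill, someone must work at least ⌈9/5⌉ = 2 shifts, so k ≥ 2.
k = 2 works: Oct 16→Cruz, Oct 17→Eriksen, Oct 18→Jensen, Oct 19→Cruz, Oct 20→Santos+Priya, Oct 21→Santos, Oct 22→Eriksen, Oct 23→Jensen.
Loads: Jensen 2, Eriksen 2, Santos 2, Cruz 2, Priya 1 — all ≤ 2.

2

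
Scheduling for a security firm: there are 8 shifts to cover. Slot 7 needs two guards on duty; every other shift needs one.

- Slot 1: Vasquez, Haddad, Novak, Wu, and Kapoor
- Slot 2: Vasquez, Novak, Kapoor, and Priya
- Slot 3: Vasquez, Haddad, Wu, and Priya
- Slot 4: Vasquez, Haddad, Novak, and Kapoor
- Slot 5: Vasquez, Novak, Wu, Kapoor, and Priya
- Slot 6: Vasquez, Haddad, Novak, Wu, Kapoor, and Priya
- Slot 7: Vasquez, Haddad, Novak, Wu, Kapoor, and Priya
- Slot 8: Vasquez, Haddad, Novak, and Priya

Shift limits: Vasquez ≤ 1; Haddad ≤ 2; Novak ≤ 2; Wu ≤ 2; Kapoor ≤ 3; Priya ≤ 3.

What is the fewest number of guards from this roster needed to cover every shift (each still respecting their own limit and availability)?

9 slots to fill and no one can take more than 3, so at least ⌈9/3⌉ = 3 guards are needed.
Any 3 guards together have capacity at most 3+3+2 = 8 < 9 slots, so 3 can never suffice.
Vasquez, Haddad, Kapoor, and Priya alone can cover everything: Slot 1→Vasquez, Slot 2→Kapoor, Slot 3→Haddad, Slot 4→Haddad, Slot 5→Kapoor, Slot 6→Priya, Slot 7→Kapoor+Priya, Slot 8→Priya.

4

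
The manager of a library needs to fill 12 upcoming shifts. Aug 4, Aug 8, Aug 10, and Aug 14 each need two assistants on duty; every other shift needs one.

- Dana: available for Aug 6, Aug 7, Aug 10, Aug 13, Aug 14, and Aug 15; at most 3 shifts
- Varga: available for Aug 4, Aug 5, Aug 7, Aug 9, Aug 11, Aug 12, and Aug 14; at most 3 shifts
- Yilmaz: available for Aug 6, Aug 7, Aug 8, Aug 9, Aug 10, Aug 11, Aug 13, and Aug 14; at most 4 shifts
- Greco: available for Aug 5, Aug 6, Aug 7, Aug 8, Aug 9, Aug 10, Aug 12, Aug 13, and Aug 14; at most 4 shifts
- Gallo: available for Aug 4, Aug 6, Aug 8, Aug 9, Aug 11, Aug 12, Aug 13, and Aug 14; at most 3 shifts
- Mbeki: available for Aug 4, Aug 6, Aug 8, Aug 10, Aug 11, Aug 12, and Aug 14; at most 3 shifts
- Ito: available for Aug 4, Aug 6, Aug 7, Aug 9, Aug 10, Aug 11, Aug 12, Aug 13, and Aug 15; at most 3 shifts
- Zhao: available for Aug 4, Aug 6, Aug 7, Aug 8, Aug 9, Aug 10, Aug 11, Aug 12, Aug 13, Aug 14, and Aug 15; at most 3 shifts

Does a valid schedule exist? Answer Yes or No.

One valid schedule: Aug 4→Gallo+Mbeki, Aug 5→Varga, Aug 6→Yilmaz, Aug 7→Dana, Aug 8→Yilmaz+Greco, Aug 9→Varga, Aug 10→Yilmaz+Greco, Aug 11→Varga, Aug 12→Greco, Aug 13→Dana, Aug 14→Yilmaz+Greco, Aug 15→Dana.
Loads: Dana 3/3, Varga 3/3, Yilmaz 4/4, Greco 4/4, Gallo 1/3, Mbeki 1/3, Ito 0/3, Zhao 0/3 — all within limits.

Yes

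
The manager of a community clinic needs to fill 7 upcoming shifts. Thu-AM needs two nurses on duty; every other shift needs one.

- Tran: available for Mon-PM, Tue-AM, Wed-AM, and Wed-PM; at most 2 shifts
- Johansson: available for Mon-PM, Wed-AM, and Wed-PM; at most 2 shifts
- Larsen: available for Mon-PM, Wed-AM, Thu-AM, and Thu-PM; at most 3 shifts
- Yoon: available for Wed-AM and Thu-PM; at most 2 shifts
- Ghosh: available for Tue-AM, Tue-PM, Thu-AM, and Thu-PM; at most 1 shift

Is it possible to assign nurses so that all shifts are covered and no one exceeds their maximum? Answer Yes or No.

No

Total capacity is 10 and 8 slots are needed, so capacity alone doesn't rule it out.
Shifts {Tue-PM, Thu-AM} need 3 worker-slots in total, but the nurses available for any of those shifts (Larsen and Ghosh) can supply at most 2 among them. So no valid schedule exists.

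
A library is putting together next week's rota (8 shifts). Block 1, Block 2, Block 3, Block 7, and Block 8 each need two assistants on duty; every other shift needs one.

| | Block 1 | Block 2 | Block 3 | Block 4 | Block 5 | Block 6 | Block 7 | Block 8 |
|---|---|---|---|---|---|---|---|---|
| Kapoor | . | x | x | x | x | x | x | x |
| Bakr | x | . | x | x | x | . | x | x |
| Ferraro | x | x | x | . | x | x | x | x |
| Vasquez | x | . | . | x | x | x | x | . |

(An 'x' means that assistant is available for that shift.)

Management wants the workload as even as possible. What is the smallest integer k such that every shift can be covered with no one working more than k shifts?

4

With 4 assistants and 13 worker-slots to fill, someone must work at least ⌈13/4⌉ = 4 shifts, so k ≥ 4.
k = 4 works: Block 1→Bakr+Ferraro, Block 2→Kapoor+Ferraro, Block 3→Kapoor+Bakr, Block 4→Kapoor, Block 5→Bakr, Block 6→Kapoor, Block 7→Ferraro+Vasquez, Block 8→Bakr+Ferraro.
Loads: Kapoor 4, Bakr 4, Ferraro 4, Vasquez 1 — all ≤ 4.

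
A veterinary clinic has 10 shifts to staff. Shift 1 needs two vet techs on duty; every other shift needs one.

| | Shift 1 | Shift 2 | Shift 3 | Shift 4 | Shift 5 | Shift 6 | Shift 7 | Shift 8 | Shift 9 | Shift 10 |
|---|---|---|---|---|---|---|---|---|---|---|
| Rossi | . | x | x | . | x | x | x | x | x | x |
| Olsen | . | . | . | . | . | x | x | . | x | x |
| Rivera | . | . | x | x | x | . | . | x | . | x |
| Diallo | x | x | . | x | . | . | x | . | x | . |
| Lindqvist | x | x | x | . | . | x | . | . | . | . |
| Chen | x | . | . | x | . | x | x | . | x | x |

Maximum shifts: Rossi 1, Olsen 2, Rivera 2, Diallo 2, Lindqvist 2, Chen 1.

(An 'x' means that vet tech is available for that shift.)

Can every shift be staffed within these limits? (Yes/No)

Total capacity is 1+2+2+2+2+1 = 10 but 11 worker-slots are needed — infeasible.

No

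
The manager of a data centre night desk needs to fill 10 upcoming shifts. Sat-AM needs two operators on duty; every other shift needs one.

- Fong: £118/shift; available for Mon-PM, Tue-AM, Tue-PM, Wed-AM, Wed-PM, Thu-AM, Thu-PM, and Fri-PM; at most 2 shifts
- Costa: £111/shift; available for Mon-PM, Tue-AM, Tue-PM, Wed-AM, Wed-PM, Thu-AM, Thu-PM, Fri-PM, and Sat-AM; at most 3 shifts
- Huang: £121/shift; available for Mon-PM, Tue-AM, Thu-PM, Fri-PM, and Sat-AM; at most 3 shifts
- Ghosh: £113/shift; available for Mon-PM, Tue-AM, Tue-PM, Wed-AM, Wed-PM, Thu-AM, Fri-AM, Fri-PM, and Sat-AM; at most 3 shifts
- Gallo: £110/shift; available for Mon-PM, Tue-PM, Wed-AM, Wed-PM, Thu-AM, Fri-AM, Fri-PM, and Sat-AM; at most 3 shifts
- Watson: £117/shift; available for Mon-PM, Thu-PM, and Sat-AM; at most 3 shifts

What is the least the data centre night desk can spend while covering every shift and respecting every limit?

Picking the cheapest available operator for each shift independently would cost £1213, but that ignores the shift limits.
An optimal schedule: Mon-PM→Ghosh, Tue-AM→Costa, Tue-PM→Gallo, Wed-AM→Gallo, Wed-PM→Costa, Thu-AM→Costa, Thu-PM→Watson, Fri-AM→Gallo, Fri-PM→Ghosh, Sat-AM→Ghosh+Watson.
Total: 113 + 111 + 110 + 110 + 111 + 111 + 117 + 110 + 113 + 113 + 117 = £1236.

£1236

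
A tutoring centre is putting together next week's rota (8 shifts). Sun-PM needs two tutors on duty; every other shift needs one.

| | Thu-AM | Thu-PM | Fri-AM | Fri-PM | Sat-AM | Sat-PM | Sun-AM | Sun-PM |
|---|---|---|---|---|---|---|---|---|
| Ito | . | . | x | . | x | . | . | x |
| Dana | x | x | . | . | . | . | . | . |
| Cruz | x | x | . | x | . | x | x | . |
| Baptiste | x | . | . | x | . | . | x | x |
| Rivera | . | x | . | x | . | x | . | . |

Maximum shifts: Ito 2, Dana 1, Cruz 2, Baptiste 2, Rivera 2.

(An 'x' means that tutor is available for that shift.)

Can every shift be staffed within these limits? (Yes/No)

Total capacity is 9 and 9 slots are needed, so capacity alone doesn't rule it out.
Shifts {Fri-AM, Sat-AM, Sun-PM} need 4 worker-slots in total, but the tutors available for any of those shifts (Ito and Baptiste) can supply at most 3 among them. So no valid schedule exists.

No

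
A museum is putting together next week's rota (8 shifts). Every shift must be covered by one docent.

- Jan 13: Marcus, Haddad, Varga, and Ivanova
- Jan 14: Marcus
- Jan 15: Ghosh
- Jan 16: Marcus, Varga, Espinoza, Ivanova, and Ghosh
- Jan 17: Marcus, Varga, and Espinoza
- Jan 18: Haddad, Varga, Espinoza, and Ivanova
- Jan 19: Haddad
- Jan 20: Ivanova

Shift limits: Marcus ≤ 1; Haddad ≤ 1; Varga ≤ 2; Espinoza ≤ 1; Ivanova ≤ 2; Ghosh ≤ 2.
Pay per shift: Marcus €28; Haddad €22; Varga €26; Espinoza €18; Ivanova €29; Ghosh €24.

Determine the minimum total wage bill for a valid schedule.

Jan 14 can only be covered by Marcus, so that assignment is forced.
Jan 15 can only be covered by Ghosh, so that assignment is forced.
Jan 19 can only be covered by Haddad, so that assignment is forced.
Picking the cheapest available docent for each shift independently would cost €179, but that ignores the shift limits.
An optimal schedule: Jan 13→Varga, Jan 14→Marcus, Jan 15→Ghosh, Jan 16→Ghosh, Jan 17→Espinoza, Jan 18→Varga, Jan 19→Haddad, Jan 20→Ivanova.
Total: 26 + 28 + 24 + 24 + 18 + 26 + 22 + 29 = €197.

€197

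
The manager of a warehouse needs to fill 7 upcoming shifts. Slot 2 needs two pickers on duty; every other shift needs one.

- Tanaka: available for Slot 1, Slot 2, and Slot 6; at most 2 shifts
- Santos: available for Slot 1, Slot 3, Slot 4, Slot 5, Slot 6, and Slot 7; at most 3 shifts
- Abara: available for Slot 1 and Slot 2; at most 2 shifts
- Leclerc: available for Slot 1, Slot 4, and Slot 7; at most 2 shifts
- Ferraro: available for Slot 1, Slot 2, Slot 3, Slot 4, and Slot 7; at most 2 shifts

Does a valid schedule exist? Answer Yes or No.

Yes

Slot 5 can only be covered by Santos, so that assignment is forced.
One valid schedule: Slot 1→Abara, Slot 2→Tanaka+Abara, Slot 3→Santos, Slot 4→Santos, Slot 5→Santos, Slot 6→Tanaka, Slot 7→Leclerc.
Loads: Tanaka 2/2, Santos 3/3, Abara 2/2, Leclerc 1/2, Ferraro 0/2 — all within limits.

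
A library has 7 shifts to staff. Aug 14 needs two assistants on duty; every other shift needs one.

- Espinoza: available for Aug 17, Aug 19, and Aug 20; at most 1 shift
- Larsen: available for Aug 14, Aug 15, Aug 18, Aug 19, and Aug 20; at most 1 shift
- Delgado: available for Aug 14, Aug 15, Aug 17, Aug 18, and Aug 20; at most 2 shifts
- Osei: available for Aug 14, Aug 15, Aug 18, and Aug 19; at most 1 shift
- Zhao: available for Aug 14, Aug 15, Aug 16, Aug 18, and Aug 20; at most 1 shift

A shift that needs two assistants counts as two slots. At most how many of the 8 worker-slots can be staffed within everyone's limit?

Total capacity across all assistants is 1+1+2+1+1 = 6, and 8 slots are needed, so at most 6 can be filled.
An assignment achieving 6: Aug 14→Delgado+Osei, Aug 15→Delgado, Aug 16→Zhao, Aug 17→Espinoza, Aug 19→Larsen.
Loads: Espinoza 1/1, Larsen 1/1, Delgado 2/2, Osei 1/1, Zhao 1/1.

6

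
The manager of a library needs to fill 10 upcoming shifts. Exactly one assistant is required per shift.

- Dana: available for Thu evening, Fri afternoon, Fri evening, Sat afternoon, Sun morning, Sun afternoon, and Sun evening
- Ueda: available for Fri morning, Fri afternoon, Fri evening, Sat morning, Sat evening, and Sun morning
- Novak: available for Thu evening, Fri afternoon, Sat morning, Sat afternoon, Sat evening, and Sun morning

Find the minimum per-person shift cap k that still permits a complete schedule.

With 3 assistants and 10 worker-slots to fill, someone must work at least ⌈10/3⌉ = 4 shifts, so k ≥ 4.
k = 4 works: Thu evening→Dana, Fri morning→Ueda, Fri afternoon→Ueda, Fri evening→Dana, Sat morning→Ueda, Sat afternoon→Novak, Sat evening→Ueda, Sun morning→Novak, Sun afternoon→Dana, Sun evening→Dana.
Loads: Dana 4, Ueda 4, Novak 2 — all ≤ 4.

4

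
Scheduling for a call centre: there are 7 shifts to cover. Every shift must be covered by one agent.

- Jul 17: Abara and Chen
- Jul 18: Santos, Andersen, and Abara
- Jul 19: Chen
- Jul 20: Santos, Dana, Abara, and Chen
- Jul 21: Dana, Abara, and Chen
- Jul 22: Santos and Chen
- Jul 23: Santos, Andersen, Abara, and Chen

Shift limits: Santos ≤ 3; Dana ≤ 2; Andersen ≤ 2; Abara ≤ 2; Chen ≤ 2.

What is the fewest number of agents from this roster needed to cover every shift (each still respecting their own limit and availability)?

3

7 slots to fill and no one can take more than 3, so at least ⌈7/3⌉ = 3 agents are needed.
Santos, Dana, and Chen alone can cover everything: Jul 17→Chen, Jul 18→Santos, Jul 19→Chen, Jul 20→Dana, Jul 21→Dana, Jul 22→Santos, Jul 23→Santos.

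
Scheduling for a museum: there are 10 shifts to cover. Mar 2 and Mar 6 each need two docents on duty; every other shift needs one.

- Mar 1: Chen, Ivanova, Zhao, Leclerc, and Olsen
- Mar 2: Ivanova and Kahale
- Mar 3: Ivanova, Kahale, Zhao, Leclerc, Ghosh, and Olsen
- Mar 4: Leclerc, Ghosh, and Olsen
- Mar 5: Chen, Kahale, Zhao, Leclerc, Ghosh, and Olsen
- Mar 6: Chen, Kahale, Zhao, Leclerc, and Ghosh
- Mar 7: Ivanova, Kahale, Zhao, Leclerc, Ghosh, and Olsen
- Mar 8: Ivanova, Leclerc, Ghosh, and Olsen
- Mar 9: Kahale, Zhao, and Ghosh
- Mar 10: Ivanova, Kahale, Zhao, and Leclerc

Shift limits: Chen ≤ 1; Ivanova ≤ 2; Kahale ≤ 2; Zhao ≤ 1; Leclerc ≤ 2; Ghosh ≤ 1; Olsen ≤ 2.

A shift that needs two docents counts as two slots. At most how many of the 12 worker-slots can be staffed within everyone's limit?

11

Total capacity across all docents is 1+2+2+1+2+1+2 = 11, and 12 slots are needed, so at most 11 can be filled.
An assignment achieving 11: Mar 1→Chen, Mar 2→Ivanova+Kahale, Mar 3→Olsen, Mar 4→Leclerc, Mar 5→Olsen, Mar 6→Leclerc+Ghosh, Mar 8→Ivanova, Mar 9→Kahale, Mar 10→Zhao.
Loads: Chen 1/1, Ivanova 2/2, Kahale 2/2, Zhao 1/1, Leclerc 2/2, Ghosh 1/1, Olsen 2/2.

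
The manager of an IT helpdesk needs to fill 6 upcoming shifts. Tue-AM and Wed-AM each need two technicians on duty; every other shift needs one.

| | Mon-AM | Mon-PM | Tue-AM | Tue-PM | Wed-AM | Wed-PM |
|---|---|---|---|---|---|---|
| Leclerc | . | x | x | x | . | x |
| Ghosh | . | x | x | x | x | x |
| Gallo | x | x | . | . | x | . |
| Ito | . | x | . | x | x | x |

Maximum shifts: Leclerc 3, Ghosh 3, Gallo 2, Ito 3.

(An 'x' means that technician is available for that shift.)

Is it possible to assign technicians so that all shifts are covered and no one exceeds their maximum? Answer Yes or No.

Yes

Mon-AM can only be covered by Gallo, so that assignment is forced.
Tue-AM can only be covered by Leclerc and Ghosh, so that assignment is forced.
One valid schedule: Mon-AM→Gallo, Mon-PM→Ghosh, Tue-AM→Leclerc+Ghosh, Tue-PM→Leclerc, Wed-AM→Ghosh+Gallo, Wed-PM→Leclerc.
Loads: Leclerc 3/3, Ghosh 3/3, Gallo 2/2, Ito 0/3 — all within limits.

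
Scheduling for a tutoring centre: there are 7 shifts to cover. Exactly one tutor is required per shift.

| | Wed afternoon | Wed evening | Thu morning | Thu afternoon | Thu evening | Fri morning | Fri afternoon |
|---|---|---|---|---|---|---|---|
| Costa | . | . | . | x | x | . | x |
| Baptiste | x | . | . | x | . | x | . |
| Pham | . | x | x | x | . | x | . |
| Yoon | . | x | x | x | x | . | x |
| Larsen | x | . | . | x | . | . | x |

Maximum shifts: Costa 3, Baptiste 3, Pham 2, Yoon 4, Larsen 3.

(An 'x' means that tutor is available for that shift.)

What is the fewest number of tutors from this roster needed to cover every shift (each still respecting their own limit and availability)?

2

7 slots to fill and no one can take more than 4, so at least ⌈7/4⌉ = 2 tutors are needed.
Baptiste and Yoon alone can cover everything: Wed afternoon→Baptiste, Wed evening→Yoon, Thu morning→Yoon, Thu afternoon→Baptiste, Thu evening→Yoon, Fri morning→Baptiste, Fri afternoon→Yoon.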